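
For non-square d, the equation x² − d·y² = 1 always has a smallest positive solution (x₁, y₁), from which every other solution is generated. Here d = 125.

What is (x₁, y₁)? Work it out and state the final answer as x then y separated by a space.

[11; 5,1,1,5,22] for √125; ℓ=5 ⇒ convergent index 9
k=0  a_k=11  p_k/q_k = 11/1
…
k=4  a_k=5  p_k/q_k = 682/61
…
k=6  a_k=5  p_k/q_k = 76317/6826
…
k=8  a_k=1  p_k/q_k = 167761/15005
k=9  a_k=5  p_k/q_k = 930249/83204
(x₁, y₁) = (930249, 83204);  930249² − 125·83204² = 1 ✓

930249 83204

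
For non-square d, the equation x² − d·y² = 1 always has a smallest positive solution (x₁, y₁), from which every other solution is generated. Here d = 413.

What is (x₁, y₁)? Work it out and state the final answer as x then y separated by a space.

113399 5580

d=413: √d = [20; 3,9,1,4,1,9,3,40] (ℓ=8, even), read p_7/q_7
k=0  a_k=20  p_k/q_k = 20/1
…
k=2  a_k=9  p_k/q_k = 569/28
k=3  a_k=1  p_k/q_k = 630/31
k=4  a_k=4  p_k/q_k = 3089/152
…
k=6  a_k=9  p_k/q_k = 36560/1799
k=7  a_k=3  p_k/q_k = 113399/5580
→ (113399, 5580).  Check: 113399²=12859333201, 413·5580²=12859333200, difference 1.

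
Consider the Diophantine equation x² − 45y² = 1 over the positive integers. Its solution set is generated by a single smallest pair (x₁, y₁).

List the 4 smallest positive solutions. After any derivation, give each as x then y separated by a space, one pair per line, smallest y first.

√45 = [6; 1,2,2,2,1,12, …], period ℓ=6 (even) → k=5
step 0: (6, 1)  from 6·(1,0) + (0,1)
…
step 2: (20, 3)  from 2·(7,1) + (6,1)
step 3: (47, 7)  from 2·(20,3) + (7,1)
step 4: (114, 17)  from 2·(47,7) + (20,3)
step 5: (161, 24)  from 1·(114,17) + (47,7)
fundamental: x₁=161, y₁=24  (since 25921 − 45·576 = 1)
(x_2, y_2) = (161·161 + 45·24·24, 161·24 + 24·161) = (51841, 7728)
(x_3, y_3) = (161·51841 + 45·24·7728, 161·7728 + 24·51841) = (16692641, 2488392)
(x_4, y_4) = (161·16692641 + 45·24·2488392, 161·2488392 + 24·16692641) = (5374978561, 801254496)

161 24
51841 7728
16692641 2488392
5374978561 801254496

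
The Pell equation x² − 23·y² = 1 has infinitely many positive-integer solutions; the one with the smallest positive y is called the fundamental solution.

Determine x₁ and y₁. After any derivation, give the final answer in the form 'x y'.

24 5

√23 = [4; 1,3,1,8, …], period ℓ=4 (even) → k=3
k=0  a_k=4  p_k/q_k = 4/1
k=1  a_k=1  p_k/q_k = 5/1
k=2  a_k=3  p_k/q_k = 19/4
k=3  a_k=1  p_k/q_k = 24/5
→ (24, 5).  Check: 24²=576, 23·5²=575, difference 1.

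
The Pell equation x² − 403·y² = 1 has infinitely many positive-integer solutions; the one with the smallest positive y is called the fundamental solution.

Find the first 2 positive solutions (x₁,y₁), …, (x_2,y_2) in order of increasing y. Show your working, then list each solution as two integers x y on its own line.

669878 33369
897473069767 44706317964

[20; 13,2,1,3,1,3,1,2,13,40] for √403; ℓ=10 ⇒ convergent index 9
k=0  a_k=20  p_k/q_k = 20/1
…
k=5  a_k=1  p_k/q_k = 3754/187
…
k=8  a_k=2  p_k/q_k = 50147/2498
k=9  a_k=13  p_k/q_k = 669878/33369
(x₁, y₁) = (669878, 33369);  669878² − 403·33369² = 1 ✓
n=2: (669878,33369)∘(669878,33369) = (669878·669878+403·33369·33369, 669878·33369+33369·669878) = (897473069767,44706317964)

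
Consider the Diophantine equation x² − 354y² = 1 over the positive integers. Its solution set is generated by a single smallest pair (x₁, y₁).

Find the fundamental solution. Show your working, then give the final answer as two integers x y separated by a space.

√354 → a₀=18, period (1,4,2,2,18,2,2,4,1,36); ℓ=10 even so k=9
step 0: (18, 1)  from 18·(1,0) + (0,1)
…
step 4: (508, 27)  from 2·(207,11) + (94,5)
…
step 6: (19210, 1021)  from 2·(9351,497) + (508,27)
…
step 8: (210294, 11177)  from 4·(47771,2539) + (19210,1021)
step 9: (258065, 13716)  from 1·(210294,11177) + (47771,2539)
→ (258065, 13716).  Check: 258065²=66597544225, 354·13716²=66597544224, difference 1.

258065 13716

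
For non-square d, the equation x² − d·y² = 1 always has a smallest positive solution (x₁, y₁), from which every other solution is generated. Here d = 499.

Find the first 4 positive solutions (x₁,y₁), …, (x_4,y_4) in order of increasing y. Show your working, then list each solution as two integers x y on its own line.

4490 201
40320199 1804980
362075382530 16208720199
3251436894799201 145554305582040

√499 = [22; 2,1,21,1,2,44, …], period ℓ=6 (even) → k=5
k=0  a_k=22  p_k/q_k = 22/1
k=1  a_k=2  p_k/q_k = 45/2
…
k=3  a_k=21  p_k/q_k = 1452/65
k=4  a_k=1  p_k/q_k = 1519/68
k=5  a_k=2  p_k/q_k = 4490/201
(x₁, y₁) = (4490, 201);  4490² − 499·201² = 1 ✓
(4490+201√499)^2 = 40320199 + 1804980√499
(4490+201√499)^3 = 362075382530 + 16208720199√499
(4490+201√499)^4 = 3251436894799201 + 145554305582040√499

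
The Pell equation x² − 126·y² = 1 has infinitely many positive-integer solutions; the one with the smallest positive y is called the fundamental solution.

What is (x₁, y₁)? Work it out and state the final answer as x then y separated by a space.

[11; 4,2,4,22] for √126; ℓ=4 ⇒ convergent index 3
a_0=11:  p_0=11·1+0=11,  q_0=11·0+1=1
a_1=4:  p_1=4·11+1=45,  q_1=4·1+0=4
a_2=2:  p_2=2·45+11=101,  q_2=2·4+1=9
a_3=4:  p_3=4·101+45=449,  q_3=4·9+4=40
→ (449, 40).  Check: 449²=201601, 126·40²=201600, difference 1.

449 40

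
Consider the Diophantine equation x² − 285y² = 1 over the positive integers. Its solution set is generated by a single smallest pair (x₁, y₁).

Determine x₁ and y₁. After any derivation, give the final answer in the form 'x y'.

[16; 1,7,2,7,1,32] for √285; ℓ=6 ⇒ convergent index 5
step 0: (16, 1)  from 16·(1,0) + (0,1)
step 1: (17, 1)  from 1·(16,1) + (1,0)
step 2: (135, 8)  from 7·(17,1) + (16,1)
…
step 4: (2144, 127)  from 7·(287,17) + (135,8)
step 5: (2431, 144)  from 1·(2144,127) + (287,17)
fundamental: x₁=2431, y₁=144  (since 5909761 − 285·20736 = 1)

2431 144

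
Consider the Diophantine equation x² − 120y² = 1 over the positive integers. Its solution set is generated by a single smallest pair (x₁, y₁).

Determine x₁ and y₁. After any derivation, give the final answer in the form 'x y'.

11 1

d=120: √d = [10; 1,20] (ℓ=2, even), read p_1/q_1
i=0: a=10 ⇒ p=10, q=1
i=1: a=1 ⇒ p=11, q=1
(x₁, y₁) = (11, 1);  11² − 120·1² = 1 ✓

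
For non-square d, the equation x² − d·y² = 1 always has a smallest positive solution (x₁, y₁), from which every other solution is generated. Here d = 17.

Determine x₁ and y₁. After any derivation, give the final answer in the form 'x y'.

33 8

√17 = [4; 8, …], period ℓ=1 (odd) → k=1
step 0: (4, 1)  from 4·(1,0) + (0,1)
step 1: (33, 8)  from 8·(4,1) + (1,0)
fundamental: x₁=33, y₁=8  (since 1089 − 17·64 = 1)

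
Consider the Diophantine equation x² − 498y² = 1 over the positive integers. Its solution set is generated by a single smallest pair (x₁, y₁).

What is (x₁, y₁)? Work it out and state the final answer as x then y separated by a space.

√498 → a₀=22, period (3,6,22,6,3,44); ℓ=6 even so k=5
a_0=22:  p_0=22·1+0=22,  q_0=22·0+1=1
a_1=3:  p_1=3·22+1=67,  q_1=3·1+0=3
…
a_4=6:  p_4=6·9395+424=56794,  q_4=6·421+19=2545
a_5=3:  p_5=3·56794+9395=179777,  q_5=3·2545+421=8056
(x₁, y₁) = (179777, 8056);  179777² − 498·8056² = 1 ✓

179777 8056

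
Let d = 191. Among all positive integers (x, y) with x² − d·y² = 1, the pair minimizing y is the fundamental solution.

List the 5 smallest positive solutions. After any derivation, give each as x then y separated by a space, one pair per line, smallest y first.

8994000 650783
161784071999999 11706284604000
2910171887135973018000 210572647456751349217
52348171905801720863712000001 3787780782452031563430792000
941638916241558444724564320044970000 68134600714746933190345629744650783

√191 → a₀=13, period (1,4,1,1,3,…,4,1,26); ℓ=16 even so k=15
a_0=13:  p_0=13·1+0=13,  q_0=13·0+1=1
…
a_2=4:  p_2=4·14+13=69,  q_2=4·1+1=5
…
a_4=1:  p_4=1·83+69=152,  q_4=1·6+5=11
a_5=3:  p_5=3·152+83=539,  q_5=3·11+6=39
a_6=2:  p_6=2·539+152=1230,  q_6=2·39+11=89
a_7=2:  p_7=2·1230+539=2999,  q_7=2·89+39=217
a_8=13:  p_8=13·2999+1230=40217,  q_8=13·217+89=2910
…
a_11=3:  p_11=3·207083+83433=704682,  q_11=3·14984+6037=50989
a_12=1:  p_12=1·704682+207083=911765,  q_12=1·50989+14984=65973
…
a_14=4:  p_14=4·1616447+911765=7377553,  q_14=4·116962+65973=533821
a_15=1:  p_15=1·7377553+1616447=8994000,  q_15=1·533821+116962=650783
fundamental: x₁=8994000, y₁=650783  (since 80892036000000 − 191·423518513089 = 1)
n=2: (8994000,650783)∘(8994000,650783) = (8994000·8994000+191·650783·650783, 8994000·650783+650783·8994000) = (161784071999999,11706284604000)
n=3: (161784071999999,11706284604000)∘(8994000,650783) = (8994000·161784071999999+191·650783·11706284604000, 8994000·11706284604000+650783·161784071999999) = (2910171887135973018000,210572647456751349217)
n=4: (2910171887135973018000,210572647456751349217)∘(8994000,650783) = (8994000·2910171887135973018000+191·650783·210572647456751349217, 8994000·210572647456751349217+650783·2910171887135973018000) = (52348171905801720863712000001,3787780782452031563430792000)
n=5: (52348171905801720863712000001,3787780782452031563430792000)∘(8994000,650783) = (8994000·52348171905801720863712000001+191·650783·3787780782452031563430792000, 8994000·3787780782452031563430792000+650783·52348171905801720863712000001) = (941638916241558444724564320044970000,68134600714746933190345629744650783)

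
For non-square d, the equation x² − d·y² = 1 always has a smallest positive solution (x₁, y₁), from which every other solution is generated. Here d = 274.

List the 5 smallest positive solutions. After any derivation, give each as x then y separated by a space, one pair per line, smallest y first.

3959299 239190
31352097142801 1894049455620
248264653730785753699 14998216231173381570
1965907990503261255572251201 118764845051735182903983240
15567235081782895307198186429982499 940451064496965117656884702915950

√274 → a₀=16, period (1,1,4,4,1,1,32); ℓ=7 odd so k=13
i=0: a=16 ⇒ p=16, q=1
…
i=10: a=4 ⇒ p=419253, q=25328
…
i=12: a=1 ⇒ p=2189276, q=132259
i=13: a=1 ⇒ p=3959299, q=239190
fundamental: x₁=3959299, y₁=239190  (since 15676048571401 − 274·57211856100 = 1)
(3959299+239190√274)^2 = 31352097142801 + 1894049455620√274
(3959299+239190√274)^3 = 248264653730785753699 + 14998216231173381570√274
(3959299+239190√274)^4 = 1965907990503261255572251201 + 118764845051735182903983240√274
(3959299+239190√274)^5 = 15567235081782895307198186429982499 + 940451064496965117656884702915950√274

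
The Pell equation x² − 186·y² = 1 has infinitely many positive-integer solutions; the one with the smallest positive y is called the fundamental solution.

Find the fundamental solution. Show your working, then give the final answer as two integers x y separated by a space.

√186 → a₀=13, period (1,1,1,3,4,3,1,1,1,26); ℓ=10 even so k=9
step 0: (13, 1)  from 13·(1,0) + (0,1)
…
step 7: (2714, 199)  from 1·(2073,152) + (641,47)
step 8: (4787, 351)  from 1·(2714,199) + (2073,152)
step 9: (7501, 550)  from 1·(4787,351) + (2714,199)
fundamental: x₁=7501, y₁=550  (since 56265001 − 186·302500 = 1)

7501 550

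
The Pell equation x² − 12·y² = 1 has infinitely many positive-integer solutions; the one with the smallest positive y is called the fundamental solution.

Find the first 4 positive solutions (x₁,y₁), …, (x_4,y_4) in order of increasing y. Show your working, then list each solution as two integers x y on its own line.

√12 = [3; 2,6, …], period ℓ=2 (even) → k=1
k=0  a_k=3  p_k/q_k = 3/1
k=1  a_k=2  p_k/q_k = 7/2
(x₁, y₁) = (7, 2);  7² − 12·2² = 1 ✓
n=2: (7,2)∘(7,2) = (7·7+12·2·2, 7·2+2·7) = (97,28)
n=3: (97,28)∘(7,2) = (7·97+12·2·28, 7·28+2·97) = (1351,390)
n=4: (1351,390)∘(7,2) = (7·1351+12·2·390, 7·390+2·1351) = (18817,5432)

7 2
97 28
1351 390
18817 5432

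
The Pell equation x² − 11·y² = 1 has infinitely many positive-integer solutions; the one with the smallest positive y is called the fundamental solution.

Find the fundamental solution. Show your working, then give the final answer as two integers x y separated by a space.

10 3

[3; 3,6] for √11; ℓ=2 ⇒ convergent index 1
step 0: (3, 1)  from 3·(1,0) + (0,1)
step 1: (10, 3)  from 3·(3,1) + (1,0)
fundamental: x₁=10, y₁=3  (since 100 − 11·9 = 1)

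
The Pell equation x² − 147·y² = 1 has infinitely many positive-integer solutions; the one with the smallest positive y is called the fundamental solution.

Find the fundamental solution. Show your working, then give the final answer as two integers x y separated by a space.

√147 → a₀=12, period (8,24); ℓ=2 even so k=1
k=0  a_k=12  p_k/q_k = 12/1
k=1  a_k=8  p_k/q_k = 97/8
(x₁, y₁) = (97, 8);  97² − 147·8² = 1 ✓

97 8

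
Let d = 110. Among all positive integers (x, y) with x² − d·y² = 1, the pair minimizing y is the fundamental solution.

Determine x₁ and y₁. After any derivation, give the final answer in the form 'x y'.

21 2

√110 → a₀=10, period (2,20); ℓ=2 even so k=1
k=0  a_k=10  p_k/q_k = 10/1
k=1  a_k=2  p_k/q_k = 21/2
→ (21, 2).  Check: 21²=441, 110·2²=440, difference 1.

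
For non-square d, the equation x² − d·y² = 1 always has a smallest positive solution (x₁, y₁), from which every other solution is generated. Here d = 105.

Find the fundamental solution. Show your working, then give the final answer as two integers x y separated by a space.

41 4

d=105: √d = [10; 4,20] (ℓ=2, even), read p_1/q_1
k=0  a_k=10  p_k/q_k = 10/1
k=1  a_k=4  p_k/q_k = 41/4
(x₁, y₁) = (41, 4);  41² − 105·4² = 1 ✓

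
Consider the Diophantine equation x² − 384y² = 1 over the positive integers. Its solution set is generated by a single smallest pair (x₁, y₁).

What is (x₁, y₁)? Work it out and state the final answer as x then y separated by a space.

4801 245

d=384: √d = [19; 1,1,2,9,2,1,1,38] (ℓ=8, even), read p_7/q_7
a_0=19:  p_0=19·1+0=19,  q_0=19·0+1=1
a_1=1:  p_1=1·19+1=20,  q_1=1·1+0=1
…
a_5=2:  p_5=2·921+98=1940,  q_5=2·47+5=99
a_6=1:  p_6=1·1940+921=2861,  q_6=1·99+47=146
a_7=1:  p_7=1·2861+1940=4801,  q_7=1·146+99=245
→ (4801, 245).  Check: 4801²=23049601, 384·245²=23049600, difference 1.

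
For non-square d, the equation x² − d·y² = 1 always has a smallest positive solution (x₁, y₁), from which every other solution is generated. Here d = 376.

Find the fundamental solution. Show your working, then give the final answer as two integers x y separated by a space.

2143295 110532

d=376: √d = [19; 2,1,1,3,1,…,1,2,38] (ℓ=16, even), read p_15/q_15
k=0  a_k=19  p_k/q_k = 19/1
k=1  a_k=2  p_k/q_k = 39/2
…
k=3  a_k=1  p_k/q_k = 97/5
…
k=5  a_k=1  p_k/q_k = 446/23
…
k=7  a_k=2  p_k/q_k = 2928/151
k=8  a_k=4  p_k/q_k = 12953/668
k=9  a_k=2  p_k/q_k = 28834/1487
k=10  a_k=2  p_k/q_k = 70621/3642
k=11  a_k=1  p_k/q_k = 99455/5129
k=12  a_k=3  p_k/q_k = 368986/19029
k=13  a_k=1  p_k/q_k = 468441/24158
k=14  a_k=1  p_k/q_k = 837427/43187
k=15  a_k=2  p_k/q_k = 2143295/110532
(x₁, y₁) = (2143295, 110532);  2143295² − 376·110532² = 1 ✓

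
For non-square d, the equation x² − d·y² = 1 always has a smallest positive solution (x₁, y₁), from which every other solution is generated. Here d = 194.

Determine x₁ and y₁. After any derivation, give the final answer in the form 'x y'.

[13; 1,12,1,26] for √194; ℓ=4 ⇒ convergent index 3
a_0=13:  p_0=13·1+0=13,  q_0=13·0+1=1
a_1=1:  p_1=1·13+1=14,  q_1=1·1+0=1
a_2=12:  p_2=12·14+13=181,  q_2=12·1+1=13
a_3=1:  p_3=1·181+14=195,  q_3=1·13+1=14
fundamental: x₁=195, y₁=14  (since 38025 − 194·196 = 1)

195 14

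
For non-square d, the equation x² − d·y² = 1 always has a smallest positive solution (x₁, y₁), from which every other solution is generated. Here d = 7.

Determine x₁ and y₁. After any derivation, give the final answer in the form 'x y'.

8 3

√7 = [2; 1,1,1,4, …], period ℓ=4 (even) → k=3
k=0  a_k=2  p_k/q_k = 2/1
…
k=2  a_k=1  p_k/q_k = 5/2
k=3  a_k=1  p_k/q_k = 8/3
fundamental: x₁=8, y₁=3  (since 64 − 7·9 = 1)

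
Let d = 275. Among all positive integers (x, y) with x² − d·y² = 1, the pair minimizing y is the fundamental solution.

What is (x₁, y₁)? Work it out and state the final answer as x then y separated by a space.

[16; 1,1,2,1,1,32] for √275; ℓ=6 ⇒ convergent index 5
step 0: (16, 1)  from 16·(1,0) + (0,1)
…
step 2: (33, 2)  from 1·(17,1) + (16,1)
…
step 4: (116, 7)  from 1·(83,5) + (33,2)
step 5: (199, 12)  from 1·(116,7) + (83,5)
→ (199, 12).  Check: 199²=39601, 275·12²=39600, difference 1.

199 12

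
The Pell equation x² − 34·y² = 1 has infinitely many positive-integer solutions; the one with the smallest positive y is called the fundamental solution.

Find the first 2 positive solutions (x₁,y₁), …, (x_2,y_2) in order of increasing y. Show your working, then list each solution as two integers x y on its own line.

[5; 1,4,1,10] for √34; ℓ=4 ⇒ convergent index 3
step 0: (5, 1)  from 5·(1,0) + (0,1)
step 1: (6, 1)  from 1·(5,1) + (1,0)
step 2: (29, 5)  from 4·(6,1) + (5,1)
step 3: (35, 6)  from 1·(29,5) + (6,1)
fundamental: x₁=35, y₁=6  (since 1225 − 34·36 = 1)
n=2: (35,6)∘(35,6) = (35·35+34·6·6, 35·6+6·35) = (2449,420)

35 6
2449 420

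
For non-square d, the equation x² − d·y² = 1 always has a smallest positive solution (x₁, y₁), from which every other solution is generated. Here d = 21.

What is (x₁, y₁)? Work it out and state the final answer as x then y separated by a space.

[4; 1,1,2,1,1,8] for √21; ℓ=6 ⇒ convergent index 5
step 0: (4, 1)  from 4·(1,0) + (0,1)
…
step 4: (32, 7)  from 1·(23,5) + (9,2)
step 5: (55, 12)  from 1·(32,7) + (23,5)
(x₁, y₁) = (55, 12);  55² − 21·12² = 1 ✓

55 12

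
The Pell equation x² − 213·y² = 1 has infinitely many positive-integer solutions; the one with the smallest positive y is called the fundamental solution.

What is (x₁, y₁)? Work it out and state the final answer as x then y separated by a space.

√213 = [14; 1,1,2,6,1,8,1,6,2,1,1,28, …], period ℓ=12 (even) → k=11
step 0: (14, 1)  from 14·(1,0) + (0,1)
step 1: (15, 1)  from 1·(14,1) + (1,0)
step 2: (29, 2)  from 1·(15,1) + (14,1)
step 3: (73, 5)  from 2·(29,2) + (15,1)
step 4: (467, 32)  from 6·(73,5) + (29,2)
step 5: (540, 37)  from 1·(467,32) + (73,5)
step 6: (4787, 328)  from 8·(540,37) + (467,32)
step 7: (5327, 365)  from 1·(4787,328) + (540,37)
step 8: (36749, 2518)  from 6·(5327,365) + (4787,328)
step 9: (78825, 5401)  from 2·(36749,2518) + (5327,365)
step 10: (115574, 7919)  from 1·(78825,5401) + (36749,2518)
step 11: (194399, 13320)  from 1·(115574,7919) + (78825,5401)
(x₁, y₁) = (194399, 13320);  194399² − 213·13320² = 1 ✓

194399 13320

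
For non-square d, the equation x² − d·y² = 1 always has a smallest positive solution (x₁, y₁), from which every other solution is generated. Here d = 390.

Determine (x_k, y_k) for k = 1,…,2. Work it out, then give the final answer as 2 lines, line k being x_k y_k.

79 4
12481 632

√390 → a₀=19, period (1,2,1,38); ℓ=4 even so k=3
k=0  a_k=19  p_k/q_k = 19/1
…
k=2  a_k=2  p_k/q_k = 59/3
k=3  a_k=1  p_k/q_k = 79/4
→ (79, 4).  Check: 79²=6241, 390·4²=6240, difference 1.
k=2:  x_2 = 79·79+390·4·4 = 12481,  y_2 = 79·4+4·79 = 632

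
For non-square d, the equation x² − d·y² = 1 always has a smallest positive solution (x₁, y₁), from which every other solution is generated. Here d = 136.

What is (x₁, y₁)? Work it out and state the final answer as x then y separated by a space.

√136 → a₀=11, period (1,1,1,22); ℓ=4 even so k=3
k=0  a_k=11  p_k/q_k = 11/1
k=1  a_k=1  p_k/q_k = 12/1
k=2  a_k=1  p_k/q_k = 23/2
k=3  a_k=1  p_k/q_k = 35/3
→ (35, 3).  Check: 35²=1225, 136·3²=1224, difference 1.

35 3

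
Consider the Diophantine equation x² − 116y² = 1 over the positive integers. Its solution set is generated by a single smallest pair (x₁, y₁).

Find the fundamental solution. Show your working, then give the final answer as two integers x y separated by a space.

9801 910

d=116: √d = [10; 1,3,2,1,4,1,2,3,1,20] (ℓ=10, even), read p_9/q_9
i=0: a=10 ⇒ p=10, q=1
i=1: a=1 ⇒ p=11, q=1
i=2: a=3 ⇒ p=43, q=4
i=3: a=2 ⇒ p=97, q=9
…
i=5: a=4 ⇒ p=657, q=61
…
i=7: a=2 ⇒ p=2251, q=209
i=8: a=3 ⇒ p=7550, q=701
i=9: a=1 ⇒ p=9801, q=910
fundamental: x₁=9801, y₁=910  (since 96059601 − 116·828100 = 1)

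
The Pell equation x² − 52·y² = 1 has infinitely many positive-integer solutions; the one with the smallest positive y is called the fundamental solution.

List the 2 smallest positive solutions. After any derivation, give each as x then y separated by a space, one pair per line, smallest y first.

649 90
842401 116820

d=52: √d = [7; 4,1,2,1,4,14] (ℓ=6, even), read p_5/q_5
step 0: (7, 1)  from 7·(1,0) + (0,1)
…
step 2: (36, 5)  from 1·(29,4) + (7,1)
…
step 4: (137, 19)  from 1·(101,14) + (36,5)
step 5: (649, 90)  from 4·(137,19) + (101,14)
→ (649, 90).  Check: 649²=421201, 52·90²=421200, difference 1.
n=2: (649,90)∘(649,90) = (649·649+52·90·90, 649·90+90·649) = (842401,116820)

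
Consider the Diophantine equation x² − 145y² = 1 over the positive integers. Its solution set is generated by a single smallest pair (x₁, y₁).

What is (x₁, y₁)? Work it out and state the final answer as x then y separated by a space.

289 24

d=145: √d = [12; 24] (ℓ=1, odd), read p_1/q_1
i=0: a=12 ⇒ p=12, q=1
i=1: a=24 ⇒ p=289, q=24
fundamental: x₁=289, y₁=24  (since 83521 − 145·576 = 1)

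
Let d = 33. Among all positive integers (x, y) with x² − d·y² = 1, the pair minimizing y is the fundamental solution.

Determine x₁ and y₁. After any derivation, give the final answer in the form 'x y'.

23 4

√33 = [5; 1,2,1,10, …], period ℓ=4 (even) → k=3
i=0: a=5 ⇒ p=5, q=1
i=1: a=1 ⇒ p=6, q=1
i=2: a=2 ⇒ p=17, q=3
i=3: a=1 ⇒ p=23, q=4
→ (23, 4).  Check: 23²=529, 33·4²=528, difference 1.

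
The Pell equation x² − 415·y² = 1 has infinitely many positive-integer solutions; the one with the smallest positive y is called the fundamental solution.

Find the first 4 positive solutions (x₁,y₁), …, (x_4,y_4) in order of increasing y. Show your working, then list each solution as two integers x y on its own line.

18412804 903849
678062702284831 33284788965192
24970071273761872339444 1225732590794885332887
919538056459614718055705397121 45138347901436822389057205104

d=415: √d = [20; 2,1,2,4,6,…,1,2,40] (ℓ=16, even), read p_15/q_15
i=0: a=20 ⇒ p=20, q=1
i=1: a=2 ⇒ p=41, q=2
…
i=4: a=4 ⇒ p=713, q=35
i=5: a=6 ⇒ p=4441, q=218
…
i=9: a=1 ⇒ p=43534, q=2137
…
i=11: a=6 ⇒ p=508372, q=24955
…
i=13: a=2 ⇒ p=4730294, q=232201
i=14: a=1 ⇒ p=6841255, q=335824
i=15: a=2 ⇒ p=18412804, q=903849
→ (18412804, 903849).  Check: 18412804²=339031351142416, 415·903849²=339031351142415, difference 1.
(18412804+903849√415)^2 = 678062702284831 + 33284788965192√415
(18412804+903849√415)^3 = 24970071273761872339444 + 1225732590794885332887√415
(18412804+903849√415)^4 = 919538056459614718055705397121 + 45138347901436822389057205104√415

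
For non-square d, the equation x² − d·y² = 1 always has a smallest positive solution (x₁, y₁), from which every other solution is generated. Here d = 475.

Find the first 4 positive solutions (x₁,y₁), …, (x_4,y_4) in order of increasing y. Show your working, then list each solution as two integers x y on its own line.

√475 = [21; 1,3,1,6,2,6,1,3,1,42, …], period ℓ=10 (even) → k=9
a_0=21:  p_0=21·1+0=21,  q_0=21·0+1=1
a_1=1:  p_1=1·21+1=22,  q_1=1·1+0=1
…
a_5=2:  p_5=2·741+109=1591,  q_5=2·34+5=73
…
a_7=1:  p_7=1·10287+1591=11878,  q_7=1·472+73=545
a_8=3:  p_8=3·11878+10287=45921,  q_8=3·545+472=2107
a_9=1:  p_9=1·45921+11878=57799,  q_9=1·2107+545=2652
fundamental: x₁=57799, y₁=2652  (since 3340724401 − 475·7033104 = 1)
n=2: (57799,2652)∘(57799,2652) = (57799·57799+475·2652·2652, 57799·2652+2652·57799) = (6681448801,306565896)
n=3: (6681448801,306565896)∘(57799,2652) = (57799·6681448801+475·2652·306565896, 57799·306565896+2652·6681448801) = (772362118440199,35438404443156)
n=4: (772362118440199,35438404443156)∘(57799,2652) = (57799·772362118440199+475·2652·35438404443156, 57799·35438404443156+2652·772362118440199) = (89283516160768675201,4096608676513381392)

57799 2652
6681448801 306565896
772362118440199 35438404443156
89283516160768675201 4096608676513381392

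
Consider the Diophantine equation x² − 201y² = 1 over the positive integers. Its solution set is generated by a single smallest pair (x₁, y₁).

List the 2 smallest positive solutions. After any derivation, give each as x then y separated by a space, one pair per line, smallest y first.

√201 = [14; 5,1,1,1,2,…,1,5,28, …], period ℓ=14 (even) → k=13
a_0=14:  p_0=14·1+0=14,  q_0=14·0+1=1
…
a_2=1:  p_2=1·71+14=85,  q_2=1·5+1=6
…
a_5=2:  p_5=2·241+156=638,  q_5=2·17+11=45
a_6=1:  p_6=1·638+241=879,  q_6=1·45+17=62
…
a_12=1:  p_12=1·58085+33317=91402,  q_12=1·4097+2350=6447
a_13=5:  p_13=5·91402+58085=515095,  q_13=5·6447+4097=36332
fundamental: x₁=515095, y₁=36332  (since 265322859025 − 201·1320014224 = 1)
k=2:  x_2 = 515095·515095+201·36332·36332 = 530645718049,  y_2 = 515095·36332+36332·515095 = 37428863080

515095 36332
530645718049 37428863080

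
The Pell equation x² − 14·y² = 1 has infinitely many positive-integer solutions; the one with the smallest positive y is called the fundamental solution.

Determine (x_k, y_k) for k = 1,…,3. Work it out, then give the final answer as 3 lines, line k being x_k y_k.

15 4
449 120
13455 3596

[3; 1,2,1,6] for √14; ℓ=4 ⇒ convergent index 3
step 0: (3, 1)  from 3·(1,0) + (0,1)
…
step 2: (11, 3)  from 2·(4,1) + (3,1)
step 3: (15, 4)  from 1·(11,3) + (4,1)
→ (15, 4).  Check: 15²=225, 14·4²=224, difference 1.
(x_2, y_2) = (15·15 + 14·4·4, 15·4 + 4·15) = (449, 120)
(x_3, y_3) = (15·449 + 14·4·120, 15·120 + 4·449) = (13455, 3596)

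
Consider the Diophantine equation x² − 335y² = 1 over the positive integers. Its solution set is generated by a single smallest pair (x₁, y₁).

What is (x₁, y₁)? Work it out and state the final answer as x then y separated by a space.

d=335: √d = [18; 3,3,3,36] (ℓ=4, even), read p_3/q_3
step 0: (18, 1)  from 18·(1,0) + (0,1)
step 1: (55, 3)  from 3·(18,1) + (1,0)
step 2: (183, 10)  from 3·(55,3) + (18,1)
step 3: (604, 33)  from 3·(183,10) + (55,3)
→ (604, 33).  Check: 604²=364816, 335·33²=364815, difference 1.

604 33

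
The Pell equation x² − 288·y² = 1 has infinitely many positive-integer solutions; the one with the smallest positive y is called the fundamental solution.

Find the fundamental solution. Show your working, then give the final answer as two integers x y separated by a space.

17 1

√288 = [16; 1,32, …], period ℓ=2 (even) → k=1
k=0  a_k=16  p_k/q_k = 16/1
k=1  a_k=1  p_k/q_k = 17/1
fundamental: x₁=17, y₁=1  (since 289 − 288·1 = 1)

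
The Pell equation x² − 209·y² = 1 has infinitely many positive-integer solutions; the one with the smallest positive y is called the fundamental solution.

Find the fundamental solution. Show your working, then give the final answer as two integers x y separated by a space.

√209 → a₀=14, period (2,5,3,2,3,5,2,28); ℓ=8 even so k=7
k=0  a_k=14  p_k/q_k = 14/1
k=1  a_k=2  p_k/q_k = 29/2
k=2  a_k=5  p_k/q_k = 159/11
k=3  a_k=3  p_k/q_k = 506/35
…
k=5  a_k=3  p_k/q_k = 4019/278
k=6  a_k=5  p_k/q_k = 21266/1471
k=7  a_k=2  p_k/q_k = 46551/3220
→ (46551, 3220).  Check: 46551²=2166995601, 209·3220²=2166995600, difference 1.

46551 3220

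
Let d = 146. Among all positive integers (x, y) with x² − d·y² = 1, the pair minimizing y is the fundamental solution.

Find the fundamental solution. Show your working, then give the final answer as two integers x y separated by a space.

√146 = [12; 12,24, …], period ℓ=2 (even) → k=1
step 0: (12, 1)  from 12·(1,0) + (0,1)
step 1: (145, 12)  from 12·(12,1) + (1,0)
fundamental: x₁=145, y₁=12  (since 21025 − 146·144 = 1)

145 12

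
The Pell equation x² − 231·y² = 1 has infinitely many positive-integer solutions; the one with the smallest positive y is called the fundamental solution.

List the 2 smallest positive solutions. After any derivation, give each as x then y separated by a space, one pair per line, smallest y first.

[15; 5,30] for √231; ℓ=2 ⇒ convergent index 1
step 0: (15, 1)  from 15·(1,0) + (0,1)
step 1: (76, 5)  from 5·(15,1) + (1,0)
→ (76, 5).  Check: 76²=5776, 231·5²=5775, difference 1.
(76+5√231)^2 = 11551 + 760√231

76 5
11551 760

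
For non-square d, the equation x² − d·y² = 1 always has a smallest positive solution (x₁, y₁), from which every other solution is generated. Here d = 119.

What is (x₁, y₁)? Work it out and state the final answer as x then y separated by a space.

120 11

[10; 1,9,1,20] for √119; ℓ=4 ⇒ convergent index 3
k=0  a_k=10  p_k/q_k = 10/1
…
k=2  a_k=9  p_k/q_k = 109/10
k=3  a_k=1  p_k/q_k = 120/11
→ (120, 11).  Check: 120²=14400, 119·11²=14399, difference 1.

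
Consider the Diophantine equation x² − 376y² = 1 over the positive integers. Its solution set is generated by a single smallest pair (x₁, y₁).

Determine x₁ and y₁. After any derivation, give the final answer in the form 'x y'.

2143295 110532

[19; 2,1,1,3,1,…,1,2,38] for √376; ℓ=16 ⇒ convergent index 15
i=0: a=19 ⇒ p=19, q=1
i=1: a=2 ⇒ p=39, q=2
i=2: a=1 ⇒ p=58, q=3
i=3: a=1 ⇒ p=97, q=5
i=4: a=3 ⇒ p=349, q=18
i=5: a=1 ⇒ p=446, q=23
…
i=8: a=4 ⇒ p=12953, q=668
i=9: a=2 ⇒ p=28834, q=1487
i=10: a=2 ⇒ p=70621, q=3642
i=11: a=1 ⇒ p=99455, q=5129
…
i=14: a=1 ⇒ p=837427, q=43187
i=15: a=2 ⇒ p=2143295, q=110532
→ (2143295, 110532).  Check: 2143295²=4593713457025, 376·110532²=4593713457024, difference 1.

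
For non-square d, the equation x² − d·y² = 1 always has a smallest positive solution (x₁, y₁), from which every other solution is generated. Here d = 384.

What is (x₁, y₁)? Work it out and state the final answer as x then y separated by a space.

d=384: √d = [19; 1,1,2,9,2,1,1,38] (ℓ=8, even), read p_7/q_7
i=0: a=19 ⇒ p=19, q=1
i=1: a=1 ⇒ p=20, q=1
i=2: a=1 ⇒ p=39, q=2
…
i=6: a=1 ⇒ p=2861, q=146
i=7: a=1 ⇒ p=4801, q=245
fundamental: x₁=4801, y₁=245  (since 23049601 − 384·60025 = 1)

4801 245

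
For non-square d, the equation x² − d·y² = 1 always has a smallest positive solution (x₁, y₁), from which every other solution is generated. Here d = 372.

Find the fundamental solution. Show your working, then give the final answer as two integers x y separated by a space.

12151 630

√372 → a₀=19, period (3,2,12,2,3,38); ℓ=6 even so k=5
step 0: (19, 1)  from 19·(1,0) + (0,1)
…
step 2: (135, 7)  from 2·(58,3) + (19,1)
…
step 4: (3491, 181)  from 2·(1678,87) + (135,7)
step 5: (12151, 630)  from 3·(3491,181) + (1678,87)
fundamental: x₁=12151, y₁=630  (since 147646801 − 372·396900 = 1)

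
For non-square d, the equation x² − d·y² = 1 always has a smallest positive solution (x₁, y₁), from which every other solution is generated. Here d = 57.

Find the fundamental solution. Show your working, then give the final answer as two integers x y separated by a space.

151 20

√57 = [7; 1,1,4,1,1,14, …], period ℓ=6 (even) → k=5
step 0: (7, 1)  from 7·(1,0) + (0,1)
…
step 2: (15, 2)  from 1·(8,1) + (7,1)
…
step 4: (83, 11)  from 1·(68,9) + (15,2)
step 5: (151, 20)  from 1·(83,11) + (68,9)
fundamental: x₁=151, y₁=20  (since 22801 − 57·400 = 1)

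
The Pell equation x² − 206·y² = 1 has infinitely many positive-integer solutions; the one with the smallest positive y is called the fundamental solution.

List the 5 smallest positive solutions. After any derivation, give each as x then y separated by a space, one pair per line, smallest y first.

59535 4148
7088832449 493902360
844067279642895 58808954001052
100503090979990675201 7002382152411359280
11966903042143422416540175 833773642828811595468548

d=206: √d = [14; 2,1,5,14,5,1,2,28] (ℓ=8, even), read p_7/q_7
step 0: (14, 1)  from 14·(1,0) + (0,1)
…
step 2: (43, 3)  from 1·(29,2) + (14,1)
step 3: (244, 17)  from 5·(43,3) + (29,2)
…
step 6: (20998, 1463)  from 1·(17539,1222) + (3459,241)
step 7: (59535, 4148)  from 2·(20998,1463) + (17539,1222)
→ (59535, 4148).  Check: 59535²=3544416225, 206·4148²=3544416224, difference 1.
k=2:  x_2 = 59535·59535+206·4148·4148 = 7088832449,  y_2 = 59535·4148+4148·59535 = 493902360
k=3:  x_3 = 59535·7088832449+206·4148·493902360 = 844067279642895,  y_3 = 59535·493902360+4148·7088832449 = 58808954001052
k=4:  x_4 = 59535·844067279642895+206·4148·58808954001052 = 100503090979990675201,  y_4 = 59535·58808954001052+4148·844067279642895 = 7002382152411359280
k=5:  x_5 = 59535·100503090979990675201+206·4148·7002382152411359280 = 11966903042143422416540175,  y_5 = 59535·7002382152411359280+4148·100503090979990675201 = 833773642828811595468548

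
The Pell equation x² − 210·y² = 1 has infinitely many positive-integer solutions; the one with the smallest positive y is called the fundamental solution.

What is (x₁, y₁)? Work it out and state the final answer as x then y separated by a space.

29 2

d=210: √d = [14; 2,28] (ℓ=2, even), read p_1/q_1
a_0=14:  p_0=14·1+0=14,  q_0=14·0+1=1
a_1=2:  p_1=2·14+1=29,  q_1=2·1+0=2
→ (29, 2).  Check: 29²=841, 210·2²=840, difference 1.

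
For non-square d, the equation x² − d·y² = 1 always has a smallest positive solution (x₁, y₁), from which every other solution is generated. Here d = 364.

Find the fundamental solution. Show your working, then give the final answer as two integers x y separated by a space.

4954951 259710

[19; 12,1,2,3,1,8,1,3,2,1,12,38] for √364; ℓ=12 ⇒ convergent index 11
step 0: (19, 1)  from 19·(1,0) + (0,1)
step 1: (229, 12)  from 12·(19,1) + (1,0)
step 2: (248, 13)  from 1·(229,12) + (19,1)
…
step 5: (3148, 165)  from 1·(2423,127) + (725,38)
step 6: (27607, 1447)  from 8·(3148,165) + (2423,127)
step 7: (30755, 1612)  from 1·(27607,1447) + (3148,165)
step 8: (119872, 6283)  from 3·(30755,1612) + (27607,1447)
step 9: (270499, 14178)  from 2·(119872,6283) + (30755,1612)
step 10: (390371, 20461)  from 1·(270499,14178) + (119872,6283)
step 11: (4954951, 259710)  from 12·(390371,20461) + (270499,14178)
→ (4954951, 259710).  Check: 4954951²=24551539412401, 364·259710²=24551539412400, difference 1.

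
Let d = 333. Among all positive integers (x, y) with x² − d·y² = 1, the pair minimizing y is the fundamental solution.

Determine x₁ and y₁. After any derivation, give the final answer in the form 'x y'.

[18; 4,36] for √333; ℓ=2 ⇒ convergent index 1
i=0: a=18 ⇒ p=18, q=1
i=1: a=4 ⇒ p=73, q=4
fundamental: x₁=73, y₁=4  (since 5329 − 333·16 = 1)

73 4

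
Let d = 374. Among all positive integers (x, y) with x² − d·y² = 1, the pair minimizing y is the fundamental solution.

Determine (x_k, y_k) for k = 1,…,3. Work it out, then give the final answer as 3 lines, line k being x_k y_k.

[19; 2,1,18,1,2,38] for √374; ℓ=6 ⇒ convergent index 5
k=0  a_k=19  p_k/q_k = 19/1
…
k=2  a_k=1  p_k/q_k = 58/3
k=3  a_k=18  p_k/q_k = 1083/56
k=4  a_k=1  p_k/q_k = 1141/59
k=5  a_k=2  p_k/q_k = 3365/174
(x₁, y₁) = (3365, 174);  3365² − 374·174² = 1 ✓
(3365+174√374)^2 = 22646449 + 1171020√374
(3365+174√374)^3 = 152410598405 + 7880964426√374

3365 174
22646449 1171020
152410598405 7880964426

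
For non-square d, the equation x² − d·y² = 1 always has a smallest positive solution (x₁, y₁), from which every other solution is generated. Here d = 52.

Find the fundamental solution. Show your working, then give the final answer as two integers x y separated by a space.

649 90

[7; 4,1,2,1,4,14] for √52; ℓ=6 ⇒ convergent index 5
a_0=7:  p_0=7·1+0=7,  q_0=7·0+1=1
…
a_2=1:  p_2=1·29+7=36,  q_2=1·4+1=5
a_3=2:  p_3=2·36+29=101,  q_3=2·5+4=14
a_4=1:  p_4=1·101+36=137,  q_4=1·14+5=19
a_5=4:  p_5=4·137+101=649,  q_5=4·19+14=90
(x₁, y₁) = (649, 90);  649² − 52·90² = 1 ✓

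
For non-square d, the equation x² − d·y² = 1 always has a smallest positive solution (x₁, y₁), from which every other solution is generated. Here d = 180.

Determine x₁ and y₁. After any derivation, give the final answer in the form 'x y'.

[13; 2,2,2,26] for √180; ℓ=4 ⇒ convergent index 3
i=0: a=13 ⇒ p=13, q=1
…
i=2: a=2 ⇒ p=67, q=5
i=3: a=2 ⇒ p=161, q=12
(x₁, y₁) = (161, 12);  161² − 180·12² = 1 ✓

161 12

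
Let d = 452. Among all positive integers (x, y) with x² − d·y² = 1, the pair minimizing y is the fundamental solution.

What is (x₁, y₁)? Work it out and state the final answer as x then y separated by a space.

√452 = [21; 3,1,5,3,10,3,5,1,3,42, …], period ℓ=10 (even) → k=9
step 0: (21, 1)  from 21·(1,0) + (0,1)
step 1: (64, 3)  from 3·(21,1) + (1,0)
…
step 4: (1552, 73)  from 3·(489,23) + (85,4)
step 5: (16009, 753)  from 10·(1552,73) + (489,23)
step 6: (49579, 2332)  from 3·(16009,753) + (1552,73)
…
step 8: (313483, 14745)  from 1·(263904,12413) + (49579,2332)
step 9: (1204353, 56648)  from 3·(313483,14745) + (263904,12413)
fundamental: x₁=1204353, y₁=56648  (since 1450466148609 − 452·3208995904 = 1)

1204353 56648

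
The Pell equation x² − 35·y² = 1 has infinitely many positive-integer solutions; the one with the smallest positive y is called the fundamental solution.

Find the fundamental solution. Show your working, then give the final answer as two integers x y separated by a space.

√35 = [5; 1,10, …], period ℓ=2 (even) → k=1
i=0: a=5 ⇒ p=5, q=1
i=1: a=1 ⇒ p=6, q=1
→ (6, 1).  Check: 6²=36, 35·1²=35, difference 1.

6 1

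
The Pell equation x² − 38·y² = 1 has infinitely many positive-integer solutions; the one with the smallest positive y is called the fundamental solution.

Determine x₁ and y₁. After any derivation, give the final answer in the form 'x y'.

37 6

√38 = [6; 6,12, …], period ℓ=2 (even) → k=1
i=0: a=6 ⇒ p=6, q=1
i=1: a=6 ⇒ p=37, q=6
→ (37, 6).  Check: 37²=1369, 38·6²=1368, difference 1.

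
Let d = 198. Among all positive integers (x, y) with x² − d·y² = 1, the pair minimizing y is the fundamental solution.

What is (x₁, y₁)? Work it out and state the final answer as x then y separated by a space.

197 14

d=198: √d = [14; 14,28] (ℓ=2, even), read p_1/q_1
k=0  a_k=14  p_k/q_k = 14/1
k=1  a_k=14  p_k/q_k = 197/14
fundamental: x₁=197, y₁=14  (since 38809 − 198·196 = 1)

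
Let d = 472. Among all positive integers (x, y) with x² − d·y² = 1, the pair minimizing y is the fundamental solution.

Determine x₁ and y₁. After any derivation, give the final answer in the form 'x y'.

d=472: √d = [21; 1,2,1,1,1,…,2,1,42] (ℓ=14, even), read p_13/q_13
step 0: (21, 1)  from 21·(1,0) + (0,1)
…
step 4: (152, 7)  from 1·(87,4) + (65,3)
step 5: (239, 11)  from 1·(152,7) + (87,4)
step 6: (1108, 51)  from 4·(239,11) + (152,7)
step 7: (5779, 266)  from 5·(1108,51) + (239,11)
step 8: (24224, 1115)  from 4·(5779,266) + (1108,51)
step 9: (30003, 1381)  from 1·(24224,1115) + (5779,266)
…
step 11: (84230, 3877)  from 1·(54227,2496) + (30003,1381)
step 12: (222687, 10250)  from 2·(84230,3877) + (54227,2496)
step 13: (306917, 14127)  from 1·(222687,10250) + (84230,3877)
fundamental: x₁=306917, y₁=14127  (since 94198044889 − 472·199572129 = 1)

306917 14127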